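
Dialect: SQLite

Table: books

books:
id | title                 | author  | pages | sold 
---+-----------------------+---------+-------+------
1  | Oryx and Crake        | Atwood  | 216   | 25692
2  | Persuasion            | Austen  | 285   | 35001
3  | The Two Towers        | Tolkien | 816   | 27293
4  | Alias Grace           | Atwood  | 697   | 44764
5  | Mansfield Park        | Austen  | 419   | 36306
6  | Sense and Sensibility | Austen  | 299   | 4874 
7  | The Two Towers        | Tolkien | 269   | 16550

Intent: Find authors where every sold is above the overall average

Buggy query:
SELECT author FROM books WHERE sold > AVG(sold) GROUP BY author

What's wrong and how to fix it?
Bug: AVG() is an aggregate; it can't sit directly in WHERE

Fix: Use a subquery for AVG and a HAVING MIN(...) filter so the condition holds for every row in the group

Corrected query:
SELECT author FROM books GROUP BY author HAVING MIN(sold) > (SELECT AVG(sold) FROM books)

Result:
(no rows)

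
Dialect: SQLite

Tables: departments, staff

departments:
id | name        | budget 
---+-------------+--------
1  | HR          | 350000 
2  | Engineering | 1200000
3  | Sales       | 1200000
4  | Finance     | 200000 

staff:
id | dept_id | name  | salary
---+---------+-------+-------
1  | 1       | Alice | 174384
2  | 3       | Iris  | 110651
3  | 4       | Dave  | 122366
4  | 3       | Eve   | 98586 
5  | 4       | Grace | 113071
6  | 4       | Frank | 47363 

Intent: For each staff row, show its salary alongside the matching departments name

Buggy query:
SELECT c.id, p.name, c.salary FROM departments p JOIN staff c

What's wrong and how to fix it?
Bug: JOIN with no ON clause produces a cartesian product; every staff row pairs with every departments row

Fix: Add ON c.dept_id = p.id to the JOIN

Corrected query:
SELECT c.id, p.name, c.salary FROM departments p JOIN staff c ON c.dept_id = p.id

Result:
id | name    | salary
---+---------+-------
1  | HR      | 174384
2  | Sales   | 110651
3  | Finance | 122366
4  | Sales   | 98586 
5  | Finance | 113071
6  | Finance | 47363 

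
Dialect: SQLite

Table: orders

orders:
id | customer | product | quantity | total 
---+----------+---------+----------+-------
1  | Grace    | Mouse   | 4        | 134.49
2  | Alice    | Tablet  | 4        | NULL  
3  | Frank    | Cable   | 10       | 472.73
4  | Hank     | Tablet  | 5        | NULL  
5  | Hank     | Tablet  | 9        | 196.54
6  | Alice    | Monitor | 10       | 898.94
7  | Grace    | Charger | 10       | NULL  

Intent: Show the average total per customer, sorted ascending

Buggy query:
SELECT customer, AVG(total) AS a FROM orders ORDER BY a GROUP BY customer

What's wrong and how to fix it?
Bug: GROUP BY must precede ORDER BY

Fix: Move ORDER BY to the end, after GROUP BY

Corrected query:
SELECT customer, AVG(total) AS a FROM orders GROUP BY customer ORDER BY a

Result:
customer | a     
---------+-------
Grace    | 134.49
Hank     | 196.54
Frank    | 472.73
Alice    | 898.94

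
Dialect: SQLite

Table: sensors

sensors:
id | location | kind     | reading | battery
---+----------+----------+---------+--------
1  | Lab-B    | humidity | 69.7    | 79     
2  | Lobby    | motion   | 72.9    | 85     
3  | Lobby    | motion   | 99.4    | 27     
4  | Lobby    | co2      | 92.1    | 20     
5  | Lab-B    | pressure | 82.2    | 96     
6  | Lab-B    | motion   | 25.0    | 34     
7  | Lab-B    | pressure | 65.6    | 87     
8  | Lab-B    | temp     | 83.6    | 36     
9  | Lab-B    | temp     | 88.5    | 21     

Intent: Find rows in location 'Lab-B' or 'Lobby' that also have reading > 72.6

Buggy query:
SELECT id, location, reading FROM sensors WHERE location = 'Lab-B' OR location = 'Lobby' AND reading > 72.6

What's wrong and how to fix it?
Bug: AND binds tighter than OR, so this parses as location = 'Lab-B' OR (location = 'Lobby' AND reading > 72.6)

Fix: Group the OR with parentheses (or use IN), then AND the threshold

Corrected query:
SELECT id, location, reading FROM sensors WHERE (location = 'Lab-B' OR location = 'Lobby') AND reading > 72.6

Result:
id | location | reading
---+----------+--------
2  | Lobby    | 72.9   
3  | Lobby    | 99.4   
4  | Lobby    | 92.1   
5  | Lab-B    | 82.2   
8  | Lab-B    | 83.6   
9  | Lab-B    | 88.5   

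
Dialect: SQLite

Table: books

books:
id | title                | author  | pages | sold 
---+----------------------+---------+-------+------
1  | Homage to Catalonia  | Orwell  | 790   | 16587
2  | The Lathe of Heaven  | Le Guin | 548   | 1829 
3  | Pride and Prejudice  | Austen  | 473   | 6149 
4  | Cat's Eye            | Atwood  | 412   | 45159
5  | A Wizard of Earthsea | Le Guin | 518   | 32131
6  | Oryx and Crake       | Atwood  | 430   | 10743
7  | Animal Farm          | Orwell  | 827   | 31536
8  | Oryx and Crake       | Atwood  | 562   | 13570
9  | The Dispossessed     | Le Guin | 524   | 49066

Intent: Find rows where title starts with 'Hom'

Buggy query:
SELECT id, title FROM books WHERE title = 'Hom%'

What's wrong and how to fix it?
Bug: Wildcards only work with LIKE; '=' treats '%' as a literal character

Fix: Replace '=' with LIKE so 'Hom%' is treated as a pattern

Corrected query:
SELECT id, title FROM books WHERE title LIKE 'Hom%'

Result:
id | title              
---+--------------------
1  | Homage to Catalonia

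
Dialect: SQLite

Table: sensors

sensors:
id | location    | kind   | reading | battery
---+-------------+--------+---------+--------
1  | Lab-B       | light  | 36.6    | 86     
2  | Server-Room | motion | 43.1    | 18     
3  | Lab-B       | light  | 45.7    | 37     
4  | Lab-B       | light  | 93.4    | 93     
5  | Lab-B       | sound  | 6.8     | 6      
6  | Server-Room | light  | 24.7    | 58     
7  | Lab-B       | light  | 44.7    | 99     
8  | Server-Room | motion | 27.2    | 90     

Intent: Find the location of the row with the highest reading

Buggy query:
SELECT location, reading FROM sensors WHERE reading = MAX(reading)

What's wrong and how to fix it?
Bug: WHERE is evaluated per row; an aggregate over the whole table isn't defined there

Fix: Wrap MAX in a scalar subquery so WHERE compares against a single value

Corrected query:
SELECT location, reading FROM sensors WHERE reading = (SELECT MAX(reading) FROM sensors)

Result:
location | reading
---------+--------
Lab-B    | 93.4   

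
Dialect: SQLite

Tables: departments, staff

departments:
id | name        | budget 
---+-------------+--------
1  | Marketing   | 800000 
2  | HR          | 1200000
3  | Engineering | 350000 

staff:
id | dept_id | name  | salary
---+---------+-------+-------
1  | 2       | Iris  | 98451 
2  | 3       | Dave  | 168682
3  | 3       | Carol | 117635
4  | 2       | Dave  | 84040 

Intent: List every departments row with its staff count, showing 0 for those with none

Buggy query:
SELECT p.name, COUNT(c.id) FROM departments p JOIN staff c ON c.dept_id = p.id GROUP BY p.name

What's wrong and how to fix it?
Bug: INNER JOIN drops departments rows that have no matching staff rows

Fix: Use LEFT JOIN so parents without children still appear (COUNT(c.id) gives 0)

Corrected query:
SELECT p.name, COUNT(c.id) FROM departments p LEFT JOIN staff c ON c.dept_id = p.id GROUP BY p.name

Result:
name        | COUNT(c.id)
------------+------------
Engineering | 2          
HR          | 2          
Marketing   | 0          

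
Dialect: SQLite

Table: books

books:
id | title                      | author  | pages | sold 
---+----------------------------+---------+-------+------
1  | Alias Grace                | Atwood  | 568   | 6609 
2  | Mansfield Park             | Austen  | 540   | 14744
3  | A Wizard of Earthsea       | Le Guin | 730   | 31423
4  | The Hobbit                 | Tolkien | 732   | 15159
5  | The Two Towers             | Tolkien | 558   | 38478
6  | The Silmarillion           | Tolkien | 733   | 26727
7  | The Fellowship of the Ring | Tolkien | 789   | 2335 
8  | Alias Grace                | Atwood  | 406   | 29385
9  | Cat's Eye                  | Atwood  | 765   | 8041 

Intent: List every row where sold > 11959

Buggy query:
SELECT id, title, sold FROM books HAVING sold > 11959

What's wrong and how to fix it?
Bug: HAVING filters the output of aggregation, but this query has no GROUP BY and no aggregate functions, so SQLite rejects it (HAVING clause on a non-aggregate query); the condition here is per row

Fix: Use WHERE for row-level filtering

Corrected query:
SELECT id, title, sold FROM books WHERE sold > 11959

Result:
id | title                | sold 
---+----------------------+------
2  | Mansfield Park       | 14744
3  | A Wizard of Earthsea | 31423
4  | The Hobbit           | 15159
5  | The Two Towers       | 38478
6  | The Silmarillion     | 26727
8  | Alias Grace          | 29385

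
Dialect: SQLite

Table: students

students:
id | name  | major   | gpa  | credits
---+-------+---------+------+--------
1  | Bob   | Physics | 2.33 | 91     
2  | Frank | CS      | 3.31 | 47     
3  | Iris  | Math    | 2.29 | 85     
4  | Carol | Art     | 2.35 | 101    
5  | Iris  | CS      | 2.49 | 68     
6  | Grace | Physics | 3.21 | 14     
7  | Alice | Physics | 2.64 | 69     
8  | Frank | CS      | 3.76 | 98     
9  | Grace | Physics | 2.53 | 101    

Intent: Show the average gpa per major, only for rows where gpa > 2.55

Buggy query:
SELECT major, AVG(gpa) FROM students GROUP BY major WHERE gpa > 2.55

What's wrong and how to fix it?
Bug: Row-level WHERE must come before GROUP BY in the clause order

Fix: Place WHERE between FROM and GROUP BY

Corrected query:
SELECT major, AVG(gpa) FROM students WHERE gpa > 2.55 GROUP BY major

Result:
major   | AVG(gpa)
--------+---------
CS      | 3.535   
Physics | 2.925   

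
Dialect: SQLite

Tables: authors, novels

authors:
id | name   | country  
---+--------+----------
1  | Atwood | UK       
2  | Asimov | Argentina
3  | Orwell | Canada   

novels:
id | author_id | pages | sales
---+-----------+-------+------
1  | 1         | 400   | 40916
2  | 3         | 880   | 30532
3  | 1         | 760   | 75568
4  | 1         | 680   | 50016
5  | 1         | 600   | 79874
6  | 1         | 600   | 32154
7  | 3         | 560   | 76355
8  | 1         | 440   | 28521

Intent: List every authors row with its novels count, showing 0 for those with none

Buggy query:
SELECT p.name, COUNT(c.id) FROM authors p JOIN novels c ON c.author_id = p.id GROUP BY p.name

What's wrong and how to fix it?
Bug: An inner join excludes parents with zero children

Fix: Switch to LEFT JOIN to retain unmatched parent rows

Corrected query:
SELECT p.name, COUNT(c.id) FROM authors p LEFT JOIN novels c ON c.author_id = p.id GROUP BY p.name

Result:
name   | COUNT(c.id)
-------+------------
Asimov | 0          
Atwood | 6          
Orwell | 2          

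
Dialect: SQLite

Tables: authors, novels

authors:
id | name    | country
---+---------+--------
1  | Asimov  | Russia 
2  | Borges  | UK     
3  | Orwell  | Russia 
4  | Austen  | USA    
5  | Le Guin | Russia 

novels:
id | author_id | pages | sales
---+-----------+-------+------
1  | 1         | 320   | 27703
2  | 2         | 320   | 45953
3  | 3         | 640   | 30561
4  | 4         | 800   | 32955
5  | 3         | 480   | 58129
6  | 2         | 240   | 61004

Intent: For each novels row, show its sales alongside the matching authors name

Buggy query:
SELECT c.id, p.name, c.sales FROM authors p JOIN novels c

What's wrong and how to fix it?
Bug: Missing join condition: each novels row is matched to all authors rows instead of just its own

Fix: Specify the join condition linking the foreign key to the parent id

Corrected query:
SELECT c.id, p.name, c.sales FROM authors p JOIN novels c ON c.author_id = p.id

Result:
id | name   | sales
---+--------+------
1  | Asimov | 27703
2  | Borges | 45953
3  | Orwell | 30561
4  | Austen | 32955
5  | Orwell | 58129
6  | Borges | 61004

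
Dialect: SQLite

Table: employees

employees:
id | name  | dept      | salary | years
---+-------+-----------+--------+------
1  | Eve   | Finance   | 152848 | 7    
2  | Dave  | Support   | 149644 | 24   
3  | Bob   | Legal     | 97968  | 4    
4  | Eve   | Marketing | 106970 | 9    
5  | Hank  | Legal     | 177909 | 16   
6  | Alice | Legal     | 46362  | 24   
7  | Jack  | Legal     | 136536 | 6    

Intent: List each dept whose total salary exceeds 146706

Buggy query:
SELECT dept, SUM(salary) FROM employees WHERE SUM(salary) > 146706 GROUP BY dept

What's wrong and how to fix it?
Bug: WHERE runs before GROUP BY, so aggregates aren't available there

Fix: Use HAVING (which filters groups after aggregation) instead of WHERE

Corrected query:
SELECT dept, SUM(salary) FROM employees GROUP BY dept HAVING SUM(salary) > 146706

Result:
dept    | SUM(salary)
--------+------------
Finance | 152848     
Legal   | 458775     
Support | 149644     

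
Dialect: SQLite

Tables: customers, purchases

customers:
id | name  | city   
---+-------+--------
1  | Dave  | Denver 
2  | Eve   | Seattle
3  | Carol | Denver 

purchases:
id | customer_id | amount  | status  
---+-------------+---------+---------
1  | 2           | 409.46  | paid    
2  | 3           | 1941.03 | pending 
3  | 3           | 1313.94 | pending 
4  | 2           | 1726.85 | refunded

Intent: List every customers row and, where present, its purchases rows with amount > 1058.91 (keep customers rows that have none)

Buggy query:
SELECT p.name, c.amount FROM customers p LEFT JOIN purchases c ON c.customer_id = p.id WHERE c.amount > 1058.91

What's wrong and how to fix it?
Bug: Filtering c.amount in WHERE discards the NULL rows produced by LEFT JOIN, turning it into an inner join

Fix: Move the right-table condition into the ON clause so unmatched parents are kept

Corrected query:
SELECT p.name, c.amount FROM customers p LEFT JOIN purchases c ON c.customer_id = p.id AND c.amount > 1058.91

Result:
name  | amount 
------+--------
Dave  | NULL   
Eve   | 1726.85
Carol | 1313.94
Carol | 1941.03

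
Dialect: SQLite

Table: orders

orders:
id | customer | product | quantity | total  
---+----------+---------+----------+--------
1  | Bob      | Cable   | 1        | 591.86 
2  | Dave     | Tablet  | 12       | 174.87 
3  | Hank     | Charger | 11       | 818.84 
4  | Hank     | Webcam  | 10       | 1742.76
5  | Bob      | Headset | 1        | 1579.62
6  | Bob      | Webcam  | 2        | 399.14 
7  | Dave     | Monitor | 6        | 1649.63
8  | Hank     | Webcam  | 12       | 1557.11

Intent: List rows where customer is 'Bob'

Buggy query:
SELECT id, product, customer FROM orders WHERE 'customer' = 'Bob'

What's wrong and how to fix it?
Bug: Single quotes denote string literals in SQL; the column name is being compared as a constant string

Fix: Remove the quotes around the column name (or use double quotes for an identifier)

Corrected query:
SELECT id, product, customer FROM orders WHERE customer = 'Bob'

Result:
id | product | customer
---+---------+---------
1  | Cable   | Bob     
5  | Headset | Bob     
6  | Webcam  | Bob     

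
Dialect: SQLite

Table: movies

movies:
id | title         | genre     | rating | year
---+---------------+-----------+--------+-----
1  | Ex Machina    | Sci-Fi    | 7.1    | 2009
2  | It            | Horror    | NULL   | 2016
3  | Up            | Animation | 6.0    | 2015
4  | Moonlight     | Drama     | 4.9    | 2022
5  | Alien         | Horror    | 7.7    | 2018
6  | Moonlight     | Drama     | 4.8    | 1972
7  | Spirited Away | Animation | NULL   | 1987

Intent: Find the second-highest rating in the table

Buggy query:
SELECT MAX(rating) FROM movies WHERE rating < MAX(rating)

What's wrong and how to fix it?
Bug: The inner MAX is an aggregate inside WHERE, which is not allowed

Fix: Compute the overall MAX in a subquery, then take MAX of rows below it

Corrected query:
SELECT MAX(rating) FROM movies WHERE rating < (SELECT MAX(rating) FROM movies)

Result:
MAX(rating)
-----------
7.1        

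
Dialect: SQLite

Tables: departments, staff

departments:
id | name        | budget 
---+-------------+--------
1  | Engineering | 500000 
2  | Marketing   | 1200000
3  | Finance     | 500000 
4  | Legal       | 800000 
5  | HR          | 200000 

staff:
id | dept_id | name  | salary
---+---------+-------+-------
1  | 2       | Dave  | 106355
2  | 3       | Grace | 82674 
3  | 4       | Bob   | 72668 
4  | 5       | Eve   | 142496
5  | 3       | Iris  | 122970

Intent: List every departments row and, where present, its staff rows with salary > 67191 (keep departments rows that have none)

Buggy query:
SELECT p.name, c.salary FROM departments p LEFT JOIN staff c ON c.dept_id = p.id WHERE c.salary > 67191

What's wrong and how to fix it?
Bug: A WHERE condition on the right-hand table after LEFT JOIN drops unmatched parents

Fix: Put 'c.salary > 67191' in the JOIN's ON clause instead of WHERE

Corrected query:
SELECT p.name, c.salary FROM departments p LEFT JOIN staff c ON c.dept_id = p.id AND c.salary > 67191

Result:
name        | salary
------------+-------
Engineering | NULL  
Marketing   | 106355
Finance     | 82674 
Finance     | 122970
Legal       | 72668 
HR          | 142496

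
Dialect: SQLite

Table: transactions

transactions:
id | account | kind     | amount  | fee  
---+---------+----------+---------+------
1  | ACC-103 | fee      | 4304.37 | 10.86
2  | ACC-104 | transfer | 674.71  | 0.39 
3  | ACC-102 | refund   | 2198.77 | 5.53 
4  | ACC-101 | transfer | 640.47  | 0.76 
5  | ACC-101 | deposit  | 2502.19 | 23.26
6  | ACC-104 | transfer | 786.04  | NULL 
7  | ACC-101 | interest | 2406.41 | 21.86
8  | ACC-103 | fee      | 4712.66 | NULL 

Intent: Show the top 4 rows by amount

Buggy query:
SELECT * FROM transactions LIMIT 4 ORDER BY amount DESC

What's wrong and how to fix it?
Bug: ORDER BY cannot follow LIMIT; LIMIT is the final clause

Fix: Sort with ORDER BY, then apply LIMIT

Corrected query:
SELECT * FROM transactions ORDER BY amount DESC LIMIT 4

Result:
id | account | kind     | amount  | fee  
---+---------+----------+---------+------
8  | ACC-103 | fee      | 4712.66 | NULL 
1  | ACC-103 | fee      | 4304.37 | 10.86
5  | ACC-101 | deposit  | 2502.19 | 23.26
7  | ACC-101 | interest | 2406.41 | 21.86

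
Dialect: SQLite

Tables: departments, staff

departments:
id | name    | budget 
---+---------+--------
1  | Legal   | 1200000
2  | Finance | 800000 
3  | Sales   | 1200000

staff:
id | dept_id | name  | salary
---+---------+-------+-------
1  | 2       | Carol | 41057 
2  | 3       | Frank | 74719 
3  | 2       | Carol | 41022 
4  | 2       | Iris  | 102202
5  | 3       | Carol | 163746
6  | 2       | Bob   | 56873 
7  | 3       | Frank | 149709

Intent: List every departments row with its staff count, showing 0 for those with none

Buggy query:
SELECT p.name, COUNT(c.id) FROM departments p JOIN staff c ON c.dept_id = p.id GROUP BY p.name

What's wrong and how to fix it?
Bug: INNER JOIN drops departments rows that have no matching staff rows

Fix: Switch to LEFT JOIN to retain unmatched parent rows

Corrected query:
SELECT p.name, COUNT(c.id) FROM departments p LEFT JOIN staff c ON c.dept_id = p.id GROUP BY p.name

Result:
name    | COUNT(c.id)
--------+------------
Finance | 4          
Legal   | 0          
Sales   | 3          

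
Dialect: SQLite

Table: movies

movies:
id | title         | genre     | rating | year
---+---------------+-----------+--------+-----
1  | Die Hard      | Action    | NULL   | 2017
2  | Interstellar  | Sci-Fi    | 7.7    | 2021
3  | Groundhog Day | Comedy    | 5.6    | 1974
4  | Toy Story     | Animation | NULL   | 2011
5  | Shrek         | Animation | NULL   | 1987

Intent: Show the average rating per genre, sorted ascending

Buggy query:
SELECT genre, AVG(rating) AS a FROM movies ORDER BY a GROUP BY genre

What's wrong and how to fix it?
Bug: GROUP BY must precede ORDER BY

Fix: Move ORDER BY to the end, after GROUP BY

Corrected query:
SELECT genre, AVG(rating) AS a FROM movies GROUP BY genre ORDER BY a

Result:
genre     | a   
----------+-----
Action    | NULL
Animation | NULL
Comedy    | 5.6 
Sci-Fi    | 7.7 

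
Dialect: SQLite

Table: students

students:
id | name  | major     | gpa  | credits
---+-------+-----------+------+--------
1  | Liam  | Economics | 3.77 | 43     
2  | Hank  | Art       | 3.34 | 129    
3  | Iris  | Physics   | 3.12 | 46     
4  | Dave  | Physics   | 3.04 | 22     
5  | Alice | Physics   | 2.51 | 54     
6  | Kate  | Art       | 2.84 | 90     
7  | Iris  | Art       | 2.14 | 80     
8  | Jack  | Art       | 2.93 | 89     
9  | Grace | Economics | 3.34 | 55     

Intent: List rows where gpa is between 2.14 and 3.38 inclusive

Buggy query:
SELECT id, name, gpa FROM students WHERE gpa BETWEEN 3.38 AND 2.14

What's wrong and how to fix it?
Bug: BETWEEN expects the lower bound first; with 3.38 AND 2.14 the range is empty

Fix: Write BETWEEN 2.14 AND 3.38

Corrected query:
SELECT id, name, gpa FROM students WHERE gpa BETWEEN 2.14 AND 3.38

Result:
id | name  | gpa 
---+-------+-----
2  | Hank  | 3.34
3  | Iris  | 3.12
4  | Dave  | 3.04
5  | Alice | 2.51
6  | Kate  | 2.84
7  | Iris  | 2.14
8  | Jack  | 2.93
9  | Grace | 3.34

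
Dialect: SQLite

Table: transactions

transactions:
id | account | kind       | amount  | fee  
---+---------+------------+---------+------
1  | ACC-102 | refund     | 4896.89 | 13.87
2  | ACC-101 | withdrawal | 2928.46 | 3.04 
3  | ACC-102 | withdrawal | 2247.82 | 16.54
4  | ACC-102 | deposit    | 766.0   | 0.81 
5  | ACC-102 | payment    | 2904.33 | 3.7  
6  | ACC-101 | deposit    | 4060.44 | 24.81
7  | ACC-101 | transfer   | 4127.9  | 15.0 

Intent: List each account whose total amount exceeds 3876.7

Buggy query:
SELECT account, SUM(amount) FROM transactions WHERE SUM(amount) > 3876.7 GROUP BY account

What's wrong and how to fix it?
Bug: Aggregate functions cannot appear in a WHERE clause

Fix: Use HAVING (which filters groups after aggregation) instead of WHERE

Corrected query:
SELECT account, SUM(amount) FROM transactions GROUP BY account HAVING SUM(amount) > 3876.7

Result:
account | SUM(amount)
--------+------------
ACC-101 | 11116.8    
ACC-102 | 10815.04   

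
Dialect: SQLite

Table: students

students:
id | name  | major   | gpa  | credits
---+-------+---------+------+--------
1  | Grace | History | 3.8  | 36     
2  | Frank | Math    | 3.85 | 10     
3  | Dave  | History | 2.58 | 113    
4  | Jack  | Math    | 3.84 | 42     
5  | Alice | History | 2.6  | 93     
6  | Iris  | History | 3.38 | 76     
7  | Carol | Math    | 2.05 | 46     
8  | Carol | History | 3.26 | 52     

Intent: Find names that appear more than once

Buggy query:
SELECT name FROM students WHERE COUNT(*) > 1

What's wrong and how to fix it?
Bug: COUNT(*) is an aggregate and cannot be used in WHERE

Fix: Group first, then use HAVING for the count condition

Corrected query:
SELECT name FROM students GROUP BY name HAVING COUNT(*) > 1

Result:
name 
-----
Carol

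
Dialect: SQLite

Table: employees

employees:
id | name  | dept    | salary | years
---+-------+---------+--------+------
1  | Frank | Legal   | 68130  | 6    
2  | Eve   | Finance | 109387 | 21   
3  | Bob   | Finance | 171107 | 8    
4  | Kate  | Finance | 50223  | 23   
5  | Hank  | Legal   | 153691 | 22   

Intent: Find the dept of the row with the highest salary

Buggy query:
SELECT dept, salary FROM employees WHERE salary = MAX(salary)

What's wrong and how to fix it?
Bug: MAX(salary) is an aggregate and cannot be used directly in WHERE

Fix: Wrap MAX in a scalar subquery so WHERE compares against a single value

Corrected query:
SELECT dept, salary FROM employees WHERE salary = (SELECT MAX(salary) FROM employees)

Result:
dept    | salary
--------+-------
Finance | 171107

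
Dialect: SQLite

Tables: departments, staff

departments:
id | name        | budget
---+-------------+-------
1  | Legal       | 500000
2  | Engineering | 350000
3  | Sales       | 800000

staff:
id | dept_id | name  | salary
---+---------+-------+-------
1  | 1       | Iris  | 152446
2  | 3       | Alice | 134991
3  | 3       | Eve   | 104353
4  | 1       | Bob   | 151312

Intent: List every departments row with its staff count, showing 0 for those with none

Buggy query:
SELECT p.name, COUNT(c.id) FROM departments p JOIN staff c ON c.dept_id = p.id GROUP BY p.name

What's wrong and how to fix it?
Bug: INNER JOIN drops departments rows that have no matching staff rows

Fix: Switch to LEFT JOIN to retain unmatched parent rows

Corrected query:
SELECT p.name, COUNT(c.id) FROM departments p LEFT JOIN staff c ON c.dept_id = p.id GROUP BY p.name

Result:
name        | COUNT(c.id)
------------+------------
Engineering | 0          
Legal       | 2          
Sales       | 2          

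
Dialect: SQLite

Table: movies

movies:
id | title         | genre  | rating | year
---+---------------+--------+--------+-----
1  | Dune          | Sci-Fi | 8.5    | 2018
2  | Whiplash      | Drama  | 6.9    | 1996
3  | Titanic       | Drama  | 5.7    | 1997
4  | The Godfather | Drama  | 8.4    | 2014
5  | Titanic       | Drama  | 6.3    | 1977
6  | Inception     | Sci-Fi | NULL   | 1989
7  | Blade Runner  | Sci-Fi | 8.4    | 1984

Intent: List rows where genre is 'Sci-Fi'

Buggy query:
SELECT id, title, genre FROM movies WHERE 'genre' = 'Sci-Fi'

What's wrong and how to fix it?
Bug: 'genre' in single quotes is a string literal, not the column; the comparison is literal-vs-literal and never true

Fix: Remove the quotes around the column name (or use double quotes for an identifier)

Corrected query:
SELECT id, title, genre FROM movies WHERE genre = 'Sci-Fi'

Result:
id | title        | genre 
---+--------------+-------
1  | Dune         | Sci-Fi
6  | Inception    | Sci-Fi
7  | Blade Runner | Sci-Fi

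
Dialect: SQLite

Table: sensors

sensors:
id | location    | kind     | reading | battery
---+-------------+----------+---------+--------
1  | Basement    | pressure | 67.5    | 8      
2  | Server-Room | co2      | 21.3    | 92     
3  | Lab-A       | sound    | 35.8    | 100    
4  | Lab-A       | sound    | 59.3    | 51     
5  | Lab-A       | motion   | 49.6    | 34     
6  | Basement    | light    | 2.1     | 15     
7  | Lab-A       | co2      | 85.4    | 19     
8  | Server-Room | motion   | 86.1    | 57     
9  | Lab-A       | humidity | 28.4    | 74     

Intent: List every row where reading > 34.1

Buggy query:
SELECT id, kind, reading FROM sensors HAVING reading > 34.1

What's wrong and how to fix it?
Bug: This is a non-aggregate query (no GROUP BY, no aggregates), so in SQLite the HAVING clause is invalid here; a row-level condition belongs in WHERE

Fix: Use WHERE for row-level filtering

Corrected query:
SELECT id, kind, reading FROM sensors WHERE reading > 34.1

Result:
id | kind     | reading
---+----------+--------
1  | pressure | 67.5   
3  | sound    | 35.8   
4  | sound    | 59.3   
5  | motion   | 49.6   
7  | co2      | 85.4   
8  | motion   | 86.1   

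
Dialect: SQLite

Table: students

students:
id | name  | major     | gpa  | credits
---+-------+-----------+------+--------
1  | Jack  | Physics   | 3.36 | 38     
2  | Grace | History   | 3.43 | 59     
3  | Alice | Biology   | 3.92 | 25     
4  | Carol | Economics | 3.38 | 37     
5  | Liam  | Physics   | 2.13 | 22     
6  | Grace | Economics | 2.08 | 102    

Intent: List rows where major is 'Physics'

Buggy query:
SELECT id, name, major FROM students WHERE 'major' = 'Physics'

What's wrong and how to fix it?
Bug: Single quotes denote string literals in SQL; the column name is being compared as a constant string

Fix: Remove the quotes around the column name (or use double quotes for an identifier)

Corrected query:
SELECT id, name, major FROM students WHERE major = 'Physics'

Result:
id | name | major  
---+------+--------
1  | Jack | Physics
5  | Liam | Physics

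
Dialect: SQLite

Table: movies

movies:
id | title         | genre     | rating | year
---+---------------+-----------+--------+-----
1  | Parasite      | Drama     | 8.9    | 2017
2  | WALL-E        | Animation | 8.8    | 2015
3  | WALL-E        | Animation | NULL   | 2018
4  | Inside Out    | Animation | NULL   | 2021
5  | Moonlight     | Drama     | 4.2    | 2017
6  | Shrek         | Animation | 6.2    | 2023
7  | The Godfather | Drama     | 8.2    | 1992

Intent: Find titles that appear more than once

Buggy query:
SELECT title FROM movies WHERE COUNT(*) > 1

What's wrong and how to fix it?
Bug: WHERE can't reference COUNT(*); aggregates are computed after WHERE

Fix: GROUP BY title, then filter groups with HAVING COUNT(*) > 1

Corrected query:
SELECT title FROM movies GROUP BY title HAVING COUNT(*) > 1

Result:
title 
------
WALL-E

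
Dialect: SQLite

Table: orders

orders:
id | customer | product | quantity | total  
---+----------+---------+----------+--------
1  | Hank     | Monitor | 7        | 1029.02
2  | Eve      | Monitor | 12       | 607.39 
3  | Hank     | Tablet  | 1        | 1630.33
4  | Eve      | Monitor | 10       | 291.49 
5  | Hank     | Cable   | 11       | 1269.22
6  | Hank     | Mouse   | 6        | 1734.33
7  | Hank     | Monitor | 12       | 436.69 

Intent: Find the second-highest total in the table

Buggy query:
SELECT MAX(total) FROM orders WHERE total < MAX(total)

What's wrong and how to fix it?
Bug: The inner MAX is an aggregate inside WHERE, which is not allowed

Fix: Compute the overall MAX in a subquery, then take MAX of rows below it

Corrected query:
SELECT MAX(total) FROM orders WHERE total < (SELECT MAX(total) FROM orders)

Result:
MAX(total)
----------
1630.33   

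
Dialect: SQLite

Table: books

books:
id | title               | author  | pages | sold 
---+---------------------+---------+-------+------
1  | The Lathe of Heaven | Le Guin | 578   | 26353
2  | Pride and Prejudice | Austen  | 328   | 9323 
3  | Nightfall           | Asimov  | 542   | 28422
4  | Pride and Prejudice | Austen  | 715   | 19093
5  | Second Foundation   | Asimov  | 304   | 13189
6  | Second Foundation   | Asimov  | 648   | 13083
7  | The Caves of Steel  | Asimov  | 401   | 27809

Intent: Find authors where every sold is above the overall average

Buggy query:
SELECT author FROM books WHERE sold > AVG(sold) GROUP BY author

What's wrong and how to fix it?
Bug: WHERE evaluates per row before aggregation, so AVG() is unavailable

Fix: Compute the overall average in a scalar subquery and compare each group's MIN against it in HAVING

Corrected query:
SELECT author FROM books GROUP BY author HAVING MIN(sold) > (SELECT AVG(sold) FROM books)

Result:
author 
-------
Le Guin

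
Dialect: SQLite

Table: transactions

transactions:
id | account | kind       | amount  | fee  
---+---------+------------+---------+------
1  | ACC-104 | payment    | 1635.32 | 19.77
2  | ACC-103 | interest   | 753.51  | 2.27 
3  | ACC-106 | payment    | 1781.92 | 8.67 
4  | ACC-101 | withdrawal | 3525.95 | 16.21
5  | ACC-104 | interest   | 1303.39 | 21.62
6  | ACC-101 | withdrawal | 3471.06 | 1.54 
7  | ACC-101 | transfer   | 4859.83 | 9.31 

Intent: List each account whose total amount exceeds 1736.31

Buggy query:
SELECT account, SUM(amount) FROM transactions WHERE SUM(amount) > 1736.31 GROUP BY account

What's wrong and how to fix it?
Bug: SUM(amount) is an aggregate, but WHERE filters rows before aggregation

Fix: Move the aggregate condition to a HAVING clause

Corrected query:
SELECT account, SUM(amount) FROM transactions GROUP BY account HAVING SUM(amount) > 1736.31

Result:
account | SUM(amount)
--------+------------
ACC-101 | 11856.84   
ACC-104 | 2938.71    
ACC-106 | 1781.92    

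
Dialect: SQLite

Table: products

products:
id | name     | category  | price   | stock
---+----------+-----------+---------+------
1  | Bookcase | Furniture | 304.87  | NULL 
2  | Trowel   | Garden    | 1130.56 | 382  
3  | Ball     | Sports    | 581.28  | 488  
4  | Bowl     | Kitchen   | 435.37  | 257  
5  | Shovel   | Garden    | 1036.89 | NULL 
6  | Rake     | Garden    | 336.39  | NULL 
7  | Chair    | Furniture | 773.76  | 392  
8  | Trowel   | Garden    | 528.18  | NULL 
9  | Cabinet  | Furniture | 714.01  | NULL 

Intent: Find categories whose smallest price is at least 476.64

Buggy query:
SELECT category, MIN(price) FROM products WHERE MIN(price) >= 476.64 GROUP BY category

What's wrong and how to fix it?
Bug: MIN() in WHERE is a misuse of aggregate

Fix: Use HAVING for the per-group MIN condition

Corrected query:
SELECT category, MIN(price) FROM products GROUP BY category HAVING MIN(price) >= 476.64

Result:
category | MIN(price)
---------+-----------
Sports   | 581.28    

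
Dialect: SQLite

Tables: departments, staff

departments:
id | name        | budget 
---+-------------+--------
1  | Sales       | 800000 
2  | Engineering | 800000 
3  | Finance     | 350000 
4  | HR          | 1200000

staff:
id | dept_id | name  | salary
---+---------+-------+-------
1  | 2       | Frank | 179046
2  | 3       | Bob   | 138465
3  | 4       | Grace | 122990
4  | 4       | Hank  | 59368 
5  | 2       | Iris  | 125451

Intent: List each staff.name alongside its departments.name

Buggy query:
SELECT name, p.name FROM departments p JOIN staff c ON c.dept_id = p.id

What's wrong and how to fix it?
Bug: Both tables have a 'name' column; the unqualified reference is ambiguous

Fix: Prefix ambiguous columns with the table alias

Corrected query:
SELECT c.name, p.name FROM departments p JOIN staff c ON c.dept_id = p.id

Result:
name  | name       
------+------------
Frank | Engineering
Bob   | Finance    
Grace | HR         
Hank  | HR         
Iris  | Engineering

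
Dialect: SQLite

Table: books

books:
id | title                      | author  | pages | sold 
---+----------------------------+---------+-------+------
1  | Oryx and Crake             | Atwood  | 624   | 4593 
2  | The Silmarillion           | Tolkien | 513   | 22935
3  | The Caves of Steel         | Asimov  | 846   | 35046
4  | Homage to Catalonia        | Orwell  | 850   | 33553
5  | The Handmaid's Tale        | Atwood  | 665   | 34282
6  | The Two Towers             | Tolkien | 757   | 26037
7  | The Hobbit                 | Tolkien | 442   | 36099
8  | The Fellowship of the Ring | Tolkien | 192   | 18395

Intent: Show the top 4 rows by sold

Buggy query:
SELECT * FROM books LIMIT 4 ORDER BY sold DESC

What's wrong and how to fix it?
Bug: ORDER BY cannot follow LIMIT; LIMIT is the final clause

Fix: Swap the clauses: ORDER BY first, then LIMIT

Corrected query:
SELECT * FROM books ORDER BY sold DESC LIMIT 4

Result:
id | title               | author  | pages | sold 
---+---------------------+---------+-------+------
7  | The Hobbit          | Tolkien | 442   | 36099
3  | The Caves of Steel  | Asimov  | 846   | 35046
5  | The Handmaid's Tale | Atwood  | 665   | 34282
4  | Homage to Catalonia | Orwell  | 850   | 33553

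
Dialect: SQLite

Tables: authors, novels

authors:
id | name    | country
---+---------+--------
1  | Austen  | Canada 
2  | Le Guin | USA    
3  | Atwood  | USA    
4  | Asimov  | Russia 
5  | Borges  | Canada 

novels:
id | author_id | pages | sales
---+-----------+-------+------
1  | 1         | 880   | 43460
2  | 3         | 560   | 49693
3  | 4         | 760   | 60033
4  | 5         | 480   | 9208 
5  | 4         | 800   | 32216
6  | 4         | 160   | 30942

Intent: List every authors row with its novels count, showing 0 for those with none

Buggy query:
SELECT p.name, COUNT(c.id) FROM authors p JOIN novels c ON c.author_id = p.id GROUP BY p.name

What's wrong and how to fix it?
Bug: INNER JOIN drops authors rows that have no matching novels rows

Fix: Use LEFT JOIN so parents without children still appear (COUNT(c.id) gives 0)

Corrected query:
SELECT p.name, COUNT(c.id) FROM authors p LEFT JOIN novels c ON c.author_id = p.id GROUP BY p.name

Result:
name    | COUNT(c.id)
--------+------------
Asimov  | 3          
Atwood  | 1          
Austen  | 1          
Borges  | 1          
Le Guin | 0          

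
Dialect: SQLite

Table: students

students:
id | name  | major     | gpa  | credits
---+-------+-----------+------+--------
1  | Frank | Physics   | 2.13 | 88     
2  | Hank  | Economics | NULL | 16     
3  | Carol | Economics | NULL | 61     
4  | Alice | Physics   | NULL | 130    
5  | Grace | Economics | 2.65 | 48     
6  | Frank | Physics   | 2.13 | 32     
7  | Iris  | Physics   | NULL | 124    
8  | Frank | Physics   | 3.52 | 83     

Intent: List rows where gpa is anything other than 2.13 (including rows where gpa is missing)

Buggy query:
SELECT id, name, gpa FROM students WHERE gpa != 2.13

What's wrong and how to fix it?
Bug: 'gpa != 2.13' is unknown when gpa is NULL, so NULL rows are silently excluded

Fix: Handle NULL separately with IS NULL alongside the inequality

Corrected query:
SELECT id, name, gpa FROM students WHERE gpa != 2.13 OR gpa IS NULL

Result:
id | name  | gpa 
---+-------+-----
2  | Hank  | NULL
3  | Carol | NULL
4  | Alice | NULL
5  | Grace | 2.65
7  | Iris  | NULL
8  | Frank | 3.52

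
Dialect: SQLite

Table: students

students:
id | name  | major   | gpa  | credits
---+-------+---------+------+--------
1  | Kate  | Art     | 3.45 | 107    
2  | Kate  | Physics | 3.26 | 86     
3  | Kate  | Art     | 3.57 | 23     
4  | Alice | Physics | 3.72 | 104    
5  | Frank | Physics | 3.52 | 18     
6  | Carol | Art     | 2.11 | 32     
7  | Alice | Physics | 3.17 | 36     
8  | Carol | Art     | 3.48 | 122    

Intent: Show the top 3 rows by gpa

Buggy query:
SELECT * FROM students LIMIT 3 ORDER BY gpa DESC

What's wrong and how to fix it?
Bug: LIMIT must come after ORDER BY

Fix: Sort with ORDER BY, then apply LIMIT

Corrected query:
SELECT * FROM students ORDER BY gpa DESC LIMIT 3

Result:
id | name  | major   | gpa  | credits
---+-------+---------+------+--------
4  | Alice | Physics | 3.72 | 104    
3  | Kate  | Art     | 3.57 | 23     
5  | Frank | Physics | 3.52 | 18     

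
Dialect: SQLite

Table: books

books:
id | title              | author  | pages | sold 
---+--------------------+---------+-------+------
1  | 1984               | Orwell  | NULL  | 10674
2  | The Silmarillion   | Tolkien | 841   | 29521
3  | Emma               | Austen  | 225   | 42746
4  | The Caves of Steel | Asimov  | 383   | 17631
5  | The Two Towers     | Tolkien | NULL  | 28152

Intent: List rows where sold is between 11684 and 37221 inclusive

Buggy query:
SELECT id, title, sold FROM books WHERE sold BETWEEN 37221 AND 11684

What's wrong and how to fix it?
Bug: BETWEEN expects the lower bound first; with 37221 AND 11684 the range is empty

Fix: Swap the bounds so the smaller value comes first

Corrected query:
SELECT id, title, sold FROM books WHERE sold BETWEEN 11684 AND 37221

Result:
id | title              | sold 
---+--------------------+------
2  | The Silmarillion   | 29521
4  | The Caves of Steel | 17631
5  | The Two Towers     | 28152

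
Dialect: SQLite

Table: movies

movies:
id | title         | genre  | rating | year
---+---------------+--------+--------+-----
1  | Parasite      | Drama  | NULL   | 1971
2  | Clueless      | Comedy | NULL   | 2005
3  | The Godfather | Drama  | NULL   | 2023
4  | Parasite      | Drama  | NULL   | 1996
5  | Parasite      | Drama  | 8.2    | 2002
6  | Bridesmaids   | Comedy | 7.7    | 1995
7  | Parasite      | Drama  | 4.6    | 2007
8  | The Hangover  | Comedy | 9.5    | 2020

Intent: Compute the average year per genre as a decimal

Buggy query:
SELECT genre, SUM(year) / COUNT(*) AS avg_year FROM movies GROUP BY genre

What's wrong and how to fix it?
Bug: Both operands are integers, so '/' performs integer division and truncates

Fix: Multiply by 1.0 (or CAST to REAL) to force floating-point division

Corrected query:
SELECT genre, SUM(year) * 1.0 / COUNT(*) AS avg_year FROM movies GROUP BY genre

Result:
genre  | avg_year   
-------+------------
Comedy | 2006.666667
Drama  | 1999.8     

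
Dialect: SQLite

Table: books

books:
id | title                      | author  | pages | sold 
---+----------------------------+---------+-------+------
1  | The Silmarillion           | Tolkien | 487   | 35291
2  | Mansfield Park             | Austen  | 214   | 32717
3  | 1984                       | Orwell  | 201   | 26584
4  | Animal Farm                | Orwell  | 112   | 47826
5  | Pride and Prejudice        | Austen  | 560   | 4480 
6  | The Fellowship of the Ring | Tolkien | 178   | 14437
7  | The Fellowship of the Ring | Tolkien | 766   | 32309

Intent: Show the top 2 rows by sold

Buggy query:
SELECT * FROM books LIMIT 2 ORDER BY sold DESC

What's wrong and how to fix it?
Bug: LIMIT must come after ORDER BY

Fix: Swap the clauses: ORDER BY first, then LIMIT

Corrected query:
SELECT * FROM books ORDER BY sold DESC LIMIT 2

Result:
id | title            | author  | pages | sold 
---+------------------+---------+-------+------
4  | Animal Farm      | Orwell  | 112   | 47826
1  | The Silmarillion | Tolkien | 487   | 35291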